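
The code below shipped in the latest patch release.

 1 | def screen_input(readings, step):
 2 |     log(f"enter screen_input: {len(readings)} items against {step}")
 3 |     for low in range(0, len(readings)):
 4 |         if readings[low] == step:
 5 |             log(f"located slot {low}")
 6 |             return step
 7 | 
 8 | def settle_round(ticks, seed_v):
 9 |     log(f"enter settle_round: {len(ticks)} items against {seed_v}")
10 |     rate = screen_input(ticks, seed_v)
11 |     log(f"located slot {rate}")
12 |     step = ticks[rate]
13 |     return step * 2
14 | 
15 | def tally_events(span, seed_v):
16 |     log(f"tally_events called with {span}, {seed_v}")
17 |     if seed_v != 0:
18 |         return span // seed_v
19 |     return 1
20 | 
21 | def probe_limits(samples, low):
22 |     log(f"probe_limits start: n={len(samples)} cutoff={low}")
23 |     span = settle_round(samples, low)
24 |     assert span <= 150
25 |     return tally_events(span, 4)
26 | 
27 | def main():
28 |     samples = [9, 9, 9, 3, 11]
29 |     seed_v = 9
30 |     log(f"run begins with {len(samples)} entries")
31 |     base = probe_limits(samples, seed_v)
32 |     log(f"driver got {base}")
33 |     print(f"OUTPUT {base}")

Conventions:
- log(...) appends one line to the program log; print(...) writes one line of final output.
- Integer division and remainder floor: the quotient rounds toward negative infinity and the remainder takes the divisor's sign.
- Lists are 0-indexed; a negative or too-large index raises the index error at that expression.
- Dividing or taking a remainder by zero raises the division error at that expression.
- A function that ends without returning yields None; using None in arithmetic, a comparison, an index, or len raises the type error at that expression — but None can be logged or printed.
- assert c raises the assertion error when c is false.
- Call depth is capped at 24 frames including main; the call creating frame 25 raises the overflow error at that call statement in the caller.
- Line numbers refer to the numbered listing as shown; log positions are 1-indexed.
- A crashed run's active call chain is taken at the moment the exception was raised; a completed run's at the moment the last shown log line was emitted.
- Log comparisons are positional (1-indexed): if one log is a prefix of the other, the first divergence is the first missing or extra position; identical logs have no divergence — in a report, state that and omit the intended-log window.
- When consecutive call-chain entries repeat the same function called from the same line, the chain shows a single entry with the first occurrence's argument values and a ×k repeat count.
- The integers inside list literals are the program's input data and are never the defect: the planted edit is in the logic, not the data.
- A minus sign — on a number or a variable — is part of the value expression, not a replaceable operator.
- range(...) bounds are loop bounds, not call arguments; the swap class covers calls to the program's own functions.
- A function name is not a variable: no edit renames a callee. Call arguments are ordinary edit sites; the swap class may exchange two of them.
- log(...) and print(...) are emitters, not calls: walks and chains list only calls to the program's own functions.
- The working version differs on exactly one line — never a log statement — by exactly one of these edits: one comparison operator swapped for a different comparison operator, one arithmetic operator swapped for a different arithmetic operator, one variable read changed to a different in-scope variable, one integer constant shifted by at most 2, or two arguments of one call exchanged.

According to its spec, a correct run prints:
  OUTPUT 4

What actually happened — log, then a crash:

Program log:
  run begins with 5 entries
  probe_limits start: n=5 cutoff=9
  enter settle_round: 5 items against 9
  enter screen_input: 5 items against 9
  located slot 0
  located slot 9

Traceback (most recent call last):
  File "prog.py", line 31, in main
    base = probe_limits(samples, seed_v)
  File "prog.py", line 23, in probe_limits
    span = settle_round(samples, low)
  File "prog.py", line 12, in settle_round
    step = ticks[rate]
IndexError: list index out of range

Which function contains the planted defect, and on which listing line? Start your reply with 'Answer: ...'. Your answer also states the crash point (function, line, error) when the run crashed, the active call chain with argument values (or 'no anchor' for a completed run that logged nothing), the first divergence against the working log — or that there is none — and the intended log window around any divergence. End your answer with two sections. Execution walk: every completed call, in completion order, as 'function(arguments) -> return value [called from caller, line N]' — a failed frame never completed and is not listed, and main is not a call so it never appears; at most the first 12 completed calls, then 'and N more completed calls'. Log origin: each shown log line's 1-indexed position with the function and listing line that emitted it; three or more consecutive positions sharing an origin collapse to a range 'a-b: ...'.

Answer: the defect is in screen_input at line 6.
The tell: Log line 6 is where behavior first shows: 'located slot 9' appears instead of 'located slot 0'.
Crash: settle_round, line 12, IndexError.
Call chain: main -> probe_limits([9, 9, 9, 3, 11], 9) (called at line 31) -> settle_round([9, 9, 9, 3, 11], 9) (called at line 23).
First divergence: position 6; shown 'located slot 9' vs intended 'located slot 0'.
Intended log window:
  4: enter screen_input: 5 items against 9
  5: located slot 0
  6: located slot 0
  7: tally_events called with 18, 4
Execution walk:
  screen_input([9, 9, 9, 3, 11], 9) -> 9  [called from settle_round, line 10]
Origin of each log line:
  1 — main, line 30
  2 — probe_limits, line 22
  3 — settle_round, line 9
  4 — screen_input, line 2
  5 — screen_input, line 5
  6 — settle_round, line 11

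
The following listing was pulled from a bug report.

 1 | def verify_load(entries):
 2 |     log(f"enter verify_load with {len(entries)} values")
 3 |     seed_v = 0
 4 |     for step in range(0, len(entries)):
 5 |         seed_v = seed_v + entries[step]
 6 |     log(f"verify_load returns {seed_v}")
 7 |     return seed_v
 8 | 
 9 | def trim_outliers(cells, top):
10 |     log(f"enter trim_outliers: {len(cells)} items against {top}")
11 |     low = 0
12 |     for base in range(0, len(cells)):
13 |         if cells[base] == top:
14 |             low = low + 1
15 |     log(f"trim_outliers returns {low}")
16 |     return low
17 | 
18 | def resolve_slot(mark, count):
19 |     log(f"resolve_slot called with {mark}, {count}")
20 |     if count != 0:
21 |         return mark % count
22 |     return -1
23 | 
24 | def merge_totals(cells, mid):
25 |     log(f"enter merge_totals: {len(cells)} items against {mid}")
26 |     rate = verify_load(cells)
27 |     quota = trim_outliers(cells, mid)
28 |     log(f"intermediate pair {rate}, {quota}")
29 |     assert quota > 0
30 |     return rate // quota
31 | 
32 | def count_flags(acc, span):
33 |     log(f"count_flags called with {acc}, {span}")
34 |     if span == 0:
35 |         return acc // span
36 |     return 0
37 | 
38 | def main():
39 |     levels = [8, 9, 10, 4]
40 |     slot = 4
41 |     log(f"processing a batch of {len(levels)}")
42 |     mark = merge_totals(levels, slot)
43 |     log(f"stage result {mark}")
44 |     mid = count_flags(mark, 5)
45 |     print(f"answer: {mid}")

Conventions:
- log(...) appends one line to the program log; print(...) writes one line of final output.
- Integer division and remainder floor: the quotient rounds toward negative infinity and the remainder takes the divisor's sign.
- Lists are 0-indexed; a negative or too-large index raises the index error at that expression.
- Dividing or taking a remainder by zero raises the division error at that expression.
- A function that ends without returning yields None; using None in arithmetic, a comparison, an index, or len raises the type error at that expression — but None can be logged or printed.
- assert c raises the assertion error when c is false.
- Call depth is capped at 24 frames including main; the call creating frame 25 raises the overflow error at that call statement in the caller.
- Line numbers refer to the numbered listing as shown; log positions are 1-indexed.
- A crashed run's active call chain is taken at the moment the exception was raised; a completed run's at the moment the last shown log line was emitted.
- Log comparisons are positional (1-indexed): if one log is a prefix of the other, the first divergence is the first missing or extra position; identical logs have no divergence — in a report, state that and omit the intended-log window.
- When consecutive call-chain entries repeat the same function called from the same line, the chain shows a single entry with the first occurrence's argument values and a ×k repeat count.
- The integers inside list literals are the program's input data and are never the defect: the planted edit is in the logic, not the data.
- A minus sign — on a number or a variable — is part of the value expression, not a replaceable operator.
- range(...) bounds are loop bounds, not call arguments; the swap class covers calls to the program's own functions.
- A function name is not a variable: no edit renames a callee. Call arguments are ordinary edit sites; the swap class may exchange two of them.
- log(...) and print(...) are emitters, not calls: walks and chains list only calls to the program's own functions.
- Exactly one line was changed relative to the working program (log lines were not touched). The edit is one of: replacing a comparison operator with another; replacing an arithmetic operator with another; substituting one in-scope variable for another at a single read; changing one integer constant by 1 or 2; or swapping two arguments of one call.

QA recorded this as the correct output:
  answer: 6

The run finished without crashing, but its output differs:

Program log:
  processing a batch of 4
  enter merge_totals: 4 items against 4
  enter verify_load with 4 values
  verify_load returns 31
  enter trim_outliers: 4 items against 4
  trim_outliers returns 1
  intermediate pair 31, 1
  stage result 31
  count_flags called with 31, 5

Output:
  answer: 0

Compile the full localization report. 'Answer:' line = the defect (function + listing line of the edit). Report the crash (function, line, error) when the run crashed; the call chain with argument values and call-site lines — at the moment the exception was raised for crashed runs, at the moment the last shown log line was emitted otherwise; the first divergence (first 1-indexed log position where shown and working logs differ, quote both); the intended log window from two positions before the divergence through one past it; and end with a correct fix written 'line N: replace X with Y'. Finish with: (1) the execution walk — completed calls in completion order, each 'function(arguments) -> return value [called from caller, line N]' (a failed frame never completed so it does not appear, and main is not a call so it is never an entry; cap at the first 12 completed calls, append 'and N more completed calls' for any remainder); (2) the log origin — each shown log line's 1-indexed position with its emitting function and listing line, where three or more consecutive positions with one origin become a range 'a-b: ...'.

Answer: the defect is in count_flags at line 34.
The tell: The logs agree in full; only the final output differs.
Call chain: main -> count_flags(31, 5) (called at line 44).
First divergence: there is none — every log position agrees.
Execution walk:
  verify_load([8, 9, 10, 4]) -> 31  [called from merge_totals, line 26]
  trim_outliers([8, 9, 10, 4], 4) -> 1  [called from merge_totals, line 27]
  merge_totals([8, 9, 10, 4], 4) -> 31  [called from main, line 42]
  count_flags(31, 5) -> 0  [called from main, line 44]
Origin of each log line:
  1: logged in main at line 41
  2: logged in merge_totals at line 25
  3: logged in verify_load at line 2
  4: logged in verify_load at line 6
  5: logged in trim_outliers at line 10
  6: logged in trim_outliers at line 15
  7: logged in merge_totals at line 28
  8: logged in main at line 43
  9: logged in count_flags at line 33
A correct fix: line 34: replace `==` with `!=`.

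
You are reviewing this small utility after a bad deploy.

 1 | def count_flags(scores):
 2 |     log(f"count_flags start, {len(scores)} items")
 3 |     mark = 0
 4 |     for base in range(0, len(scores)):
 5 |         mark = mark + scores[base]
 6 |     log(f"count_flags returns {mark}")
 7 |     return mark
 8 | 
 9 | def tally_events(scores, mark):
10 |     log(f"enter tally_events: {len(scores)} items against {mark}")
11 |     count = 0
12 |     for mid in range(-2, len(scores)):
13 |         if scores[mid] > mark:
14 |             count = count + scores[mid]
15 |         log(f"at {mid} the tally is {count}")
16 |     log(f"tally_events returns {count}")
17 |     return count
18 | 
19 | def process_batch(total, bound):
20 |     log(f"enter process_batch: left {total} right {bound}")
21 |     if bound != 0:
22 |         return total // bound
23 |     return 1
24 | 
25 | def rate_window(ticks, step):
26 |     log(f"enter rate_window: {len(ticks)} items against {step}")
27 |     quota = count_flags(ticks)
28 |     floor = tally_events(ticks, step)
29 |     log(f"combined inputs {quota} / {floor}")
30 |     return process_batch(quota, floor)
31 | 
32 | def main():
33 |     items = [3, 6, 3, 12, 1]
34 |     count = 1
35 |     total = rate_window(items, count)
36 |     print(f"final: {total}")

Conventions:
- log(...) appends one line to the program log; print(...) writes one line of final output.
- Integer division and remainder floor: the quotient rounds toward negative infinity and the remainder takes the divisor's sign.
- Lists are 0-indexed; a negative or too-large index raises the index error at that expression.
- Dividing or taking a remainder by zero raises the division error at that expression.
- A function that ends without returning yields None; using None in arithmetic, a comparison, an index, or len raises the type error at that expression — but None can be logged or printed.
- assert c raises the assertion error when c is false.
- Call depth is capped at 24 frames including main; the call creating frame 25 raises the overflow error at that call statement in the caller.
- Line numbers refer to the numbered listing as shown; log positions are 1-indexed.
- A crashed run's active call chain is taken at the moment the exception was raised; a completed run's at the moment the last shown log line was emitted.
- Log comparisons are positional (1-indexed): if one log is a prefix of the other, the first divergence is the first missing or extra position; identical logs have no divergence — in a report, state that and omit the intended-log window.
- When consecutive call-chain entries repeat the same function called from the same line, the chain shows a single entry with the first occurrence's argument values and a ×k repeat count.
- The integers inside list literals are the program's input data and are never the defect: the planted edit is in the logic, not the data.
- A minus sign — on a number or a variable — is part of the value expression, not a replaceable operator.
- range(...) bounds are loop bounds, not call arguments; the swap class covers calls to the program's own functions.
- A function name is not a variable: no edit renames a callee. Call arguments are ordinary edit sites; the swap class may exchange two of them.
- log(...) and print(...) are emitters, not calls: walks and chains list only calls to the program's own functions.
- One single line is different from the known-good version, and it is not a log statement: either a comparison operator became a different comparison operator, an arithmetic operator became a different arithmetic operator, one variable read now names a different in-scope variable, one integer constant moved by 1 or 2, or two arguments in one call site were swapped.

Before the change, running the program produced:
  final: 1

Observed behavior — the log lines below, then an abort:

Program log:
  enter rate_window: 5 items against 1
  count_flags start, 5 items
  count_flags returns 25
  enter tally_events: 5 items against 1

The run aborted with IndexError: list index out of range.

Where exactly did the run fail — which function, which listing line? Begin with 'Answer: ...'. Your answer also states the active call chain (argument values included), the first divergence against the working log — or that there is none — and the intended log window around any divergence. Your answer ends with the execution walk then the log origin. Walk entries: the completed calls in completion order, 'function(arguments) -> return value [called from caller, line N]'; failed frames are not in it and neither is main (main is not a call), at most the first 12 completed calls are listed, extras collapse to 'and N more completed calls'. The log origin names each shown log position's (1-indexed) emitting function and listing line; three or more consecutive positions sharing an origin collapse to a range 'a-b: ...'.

Answer: the error was raised in tally_events, line 13.
Key observation: The shown log is a 4-line prefix of the intended one, whose next entry is 'at 0 the tally is 3'.
Call chain: main -> rate_window([3, 6, 3, 12, 1], 1) (called at line 35) -> tally_events([3, 6, 3, 12, 1], 1) (called at line 28).
First divergence: position 5; the shown log stops at 4 lines while the working version next logs 'at 0 the tally is 3'.
Intended log window:
  3: count_flags returns 25
  4: enter tally_events: 5 items against 1
  5: at 0 the tally is 3
  6: at 1 the tally is 9
Execution walk:
  count_flags([3, 6, 3, 12, 1]) -> 25  [called from rate_window, line 27]
Log line origins:
  1: emitted by rate_window (line 26)
  2: emitted by count_flags (line 2)
  3: emitted by count_flags (line 6)
  4: emitted by tally_events (line 10)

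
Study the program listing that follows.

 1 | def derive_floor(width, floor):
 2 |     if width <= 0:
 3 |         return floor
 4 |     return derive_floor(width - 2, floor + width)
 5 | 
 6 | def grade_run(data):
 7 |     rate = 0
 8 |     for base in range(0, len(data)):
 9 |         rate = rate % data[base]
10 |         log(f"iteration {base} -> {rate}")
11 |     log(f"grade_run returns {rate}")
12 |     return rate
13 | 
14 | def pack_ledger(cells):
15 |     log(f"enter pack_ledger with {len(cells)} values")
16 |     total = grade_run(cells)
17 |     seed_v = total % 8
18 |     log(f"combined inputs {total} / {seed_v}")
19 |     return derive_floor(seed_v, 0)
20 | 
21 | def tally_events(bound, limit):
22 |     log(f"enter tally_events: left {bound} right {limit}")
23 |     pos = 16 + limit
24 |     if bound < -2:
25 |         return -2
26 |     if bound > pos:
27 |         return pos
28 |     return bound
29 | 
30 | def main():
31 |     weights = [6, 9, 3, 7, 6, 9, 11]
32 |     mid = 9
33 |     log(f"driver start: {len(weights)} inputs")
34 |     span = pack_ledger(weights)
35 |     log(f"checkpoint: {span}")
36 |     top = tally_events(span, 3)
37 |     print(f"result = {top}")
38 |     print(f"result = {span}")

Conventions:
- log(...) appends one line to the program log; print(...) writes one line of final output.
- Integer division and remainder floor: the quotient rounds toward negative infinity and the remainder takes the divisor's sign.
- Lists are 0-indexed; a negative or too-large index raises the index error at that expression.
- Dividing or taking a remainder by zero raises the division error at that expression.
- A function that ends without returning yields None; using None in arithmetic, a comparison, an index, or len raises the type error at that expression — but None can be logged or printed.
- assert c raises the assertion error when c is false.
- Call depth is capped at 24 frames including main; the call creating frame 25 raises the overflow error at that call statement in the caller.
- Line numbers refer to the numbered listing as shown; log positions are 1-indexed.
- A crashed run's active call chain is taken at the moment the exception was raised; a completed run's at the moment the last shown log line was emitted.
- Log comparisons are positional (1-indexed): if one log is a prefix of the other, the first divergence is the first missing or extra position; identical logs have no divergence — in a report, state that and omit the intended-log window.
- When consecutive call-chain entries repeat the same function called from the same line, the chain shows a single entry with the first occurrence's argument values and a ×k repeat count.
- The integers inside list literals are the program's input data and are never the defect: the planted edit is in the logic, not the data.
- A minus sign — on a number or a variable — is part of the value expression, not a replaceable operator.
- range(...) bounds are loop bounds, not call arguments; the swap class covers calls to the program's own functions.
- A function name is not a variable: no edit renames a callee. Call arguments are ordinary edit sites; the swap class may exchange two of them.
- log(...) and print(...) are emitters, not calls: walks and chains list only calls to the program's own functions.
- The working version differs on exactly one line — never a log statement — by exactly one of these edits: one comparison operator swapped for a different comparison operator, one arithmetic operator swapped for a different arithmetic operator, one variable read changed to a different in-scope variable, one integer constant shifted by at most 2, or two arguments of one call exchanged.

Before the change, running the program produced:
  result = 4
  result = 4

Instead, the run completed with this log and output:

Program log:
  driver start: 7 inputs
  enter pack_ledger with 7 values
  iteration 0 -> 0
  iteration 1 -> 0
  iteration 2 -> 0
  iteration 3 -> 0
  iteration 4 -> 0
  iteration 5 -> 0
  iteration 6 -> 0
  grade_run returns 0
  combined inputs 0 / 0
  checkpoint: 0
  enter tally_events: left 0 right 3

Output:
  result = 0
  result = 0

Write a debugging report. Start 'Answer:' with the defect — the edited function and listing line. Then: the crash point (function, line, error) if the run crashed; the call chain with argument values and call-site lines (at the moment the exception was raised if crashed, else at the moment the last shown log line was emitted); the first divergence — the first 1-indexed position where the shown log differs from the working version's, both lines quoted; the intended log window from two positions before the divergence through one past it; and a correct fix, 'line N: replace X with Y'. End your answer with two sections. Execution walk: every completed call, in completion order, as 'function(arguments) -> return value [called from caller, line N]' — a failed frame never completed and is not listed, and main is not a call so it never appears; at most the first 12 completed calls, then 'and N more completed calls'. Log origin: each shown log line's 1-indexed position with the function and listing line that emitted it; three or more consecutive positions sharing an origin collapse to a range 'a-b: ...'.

Answer: the defect is in grade_run at line 9.
Key fact: The earliest visible damage is log position 3 — 'iteration 0 -> 0' rather than the intended 'iteration 0 -> 6'.
Call chain: main -> tally_events(0, 3) (called at line 36).
First divergence: position 3; shown 'iteration 0 -> 0' vs intended 'iteration 0 -> 6'.
Intended log window:
  1: driver start: 7 inputs
  2: enter pack_ledger with 7 values
  3: iteration 0 -> 6
  4: iteration 1 -> 15
Execution walk:
  grade_run([6, 9, 3, 7, 6, 9, 11]) -> 0  [called from pack_ledger, line 16]
  derive_floor(0, 0) -> 0  [called from pack_ledger, line 19]
  pack_ledger([6, 9, 3, 7, 6, 9, 11]) -> 0  [called from main, line 34]
  tally_events(0, 3) -> 0  [called from main, line 36]
Log line origins:
  1: from main, line 33
  2: from pack_ledger, line 15
  3-9: from grade_run, line 10
  10: from grade_run, line 11
  11: from pack_ledger, line 18
  12: from main, line 35
  13: from tally_events, line 22
A correct fix: line 9: replace `%` with `+`.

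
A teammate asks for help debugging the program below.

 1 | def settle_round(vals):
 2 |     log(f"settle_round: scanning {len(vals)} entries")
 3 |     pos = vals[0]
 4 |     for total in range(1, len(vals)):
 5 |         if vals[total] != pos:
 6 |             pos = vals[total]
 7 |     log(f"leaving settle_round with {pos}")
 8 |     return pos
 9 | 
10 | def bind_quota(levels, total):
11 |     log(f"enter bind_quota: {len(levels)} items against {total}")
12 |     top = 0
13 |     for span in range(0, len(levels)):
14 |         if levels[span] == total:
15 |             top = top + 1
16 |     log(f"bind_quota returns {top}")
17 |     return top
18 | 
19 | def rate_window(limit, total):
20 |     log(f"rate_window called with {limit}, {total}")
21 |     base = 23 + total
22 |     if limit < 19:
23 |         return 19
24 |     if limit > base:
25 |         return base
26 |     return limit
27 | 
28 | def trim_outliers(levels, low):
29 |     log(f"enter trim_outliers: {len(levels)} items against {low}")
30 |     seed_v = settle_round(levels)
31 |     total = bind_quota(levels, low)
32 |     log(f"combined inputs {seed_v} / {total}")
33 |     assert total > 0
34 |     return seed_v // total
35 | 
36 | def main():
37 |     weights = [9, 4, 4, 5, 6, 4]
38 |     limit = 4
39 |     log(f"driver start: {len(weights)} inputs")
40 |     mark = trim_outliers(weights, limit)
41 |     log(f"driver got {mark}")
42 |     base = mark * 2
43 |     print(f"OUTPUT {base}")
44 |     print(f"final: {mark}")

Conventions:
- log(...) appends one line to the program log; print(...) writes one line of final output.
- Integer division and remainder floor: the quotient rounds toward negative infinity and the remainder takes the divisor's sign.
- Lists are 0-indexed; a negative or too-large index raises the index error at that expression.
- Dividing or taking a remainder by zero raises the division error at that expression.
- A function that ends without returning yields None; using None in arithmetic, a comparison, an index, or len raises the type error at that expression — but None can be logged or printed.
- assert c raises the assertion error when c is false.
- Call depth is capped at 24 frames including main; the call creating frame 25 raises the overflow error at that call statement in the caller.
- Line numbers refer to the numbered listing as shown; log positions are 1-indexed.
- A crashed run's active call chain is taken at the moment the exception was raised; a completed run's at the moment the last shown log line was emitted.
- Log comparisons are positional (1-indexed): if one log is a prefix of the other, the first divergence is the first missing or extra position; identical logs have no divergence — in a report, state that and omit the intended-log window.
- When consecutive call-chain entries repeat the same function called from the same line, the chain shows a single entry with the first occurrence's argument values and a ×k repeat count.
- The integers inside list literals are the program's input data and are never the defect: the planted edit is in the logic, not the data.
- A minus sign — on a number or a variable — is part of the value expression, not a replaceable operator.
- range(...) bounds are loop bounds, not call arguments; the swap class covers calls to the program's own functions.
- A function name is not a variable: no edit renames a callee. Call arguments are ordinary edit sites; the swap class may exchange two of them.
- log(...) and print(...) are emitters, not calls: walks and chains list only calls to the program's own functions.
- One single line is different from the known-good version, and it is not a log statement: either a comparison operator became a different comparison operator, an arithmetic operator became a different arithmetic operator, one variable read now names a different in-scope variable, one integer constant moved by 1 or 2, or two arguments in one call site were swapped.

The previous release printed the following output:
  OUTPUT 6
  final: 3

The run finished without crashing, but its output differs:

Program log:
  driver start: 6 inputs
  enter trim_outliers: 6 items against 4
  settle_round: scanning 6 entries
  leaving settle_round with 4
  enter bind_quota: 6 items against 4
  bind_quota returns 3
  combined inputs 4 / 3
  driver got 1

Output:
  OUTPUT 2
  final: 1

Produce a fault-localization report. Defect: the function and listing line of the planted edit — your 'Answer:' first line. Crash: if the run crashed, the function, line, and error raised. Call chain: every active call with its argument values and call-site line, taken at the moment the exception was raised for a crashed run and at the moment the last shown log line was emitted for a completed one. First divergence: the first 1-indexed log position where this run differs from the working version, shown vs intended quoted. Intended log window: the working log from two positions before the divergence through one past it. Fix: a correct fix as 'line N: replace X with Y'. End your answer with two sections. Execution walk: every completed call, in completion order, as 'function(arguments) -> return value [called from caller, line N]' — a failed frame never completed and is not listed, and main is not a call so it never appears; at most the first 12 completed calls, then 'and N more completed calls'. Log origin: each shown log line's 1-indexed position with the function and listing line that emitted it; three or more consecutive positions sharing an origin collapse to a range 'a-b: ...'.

Answer: the defect is in settle_round at line 5.
The tell: Everything matches until log position 4, which reads 'leaving settle_round with 4' in place of 'leaving settle_round with 9'.
Call chain: main.
First divergence: at position 4 the run shows 'leaving settle_round with 4' where the working version logs 'leaving settle_round with 9'.
Intended log window:
  2: enter trim_outliers: 6 items against 4
  3: settle_round: scanning 6 entries
  4: leaving settle_round with 9
  5: enter bind_quota: 6 items against 4
Execution walk:
  settle_round([9, 4, 4, 5, 6, 4]) -> 4  [called from trim_outliers, line 30]
  bind_quota([9, 4, 4, 5, 6, 4], 4) -> 3  [called from trim_outliers, line 31]
  trim_outliers([9, 4, 4, 5, 6, 4], 4) -> 1  [called from main, line 40]
Log origins:
  1: from main, line 39
  2: from trim_outliers, line 29
  3: from settle_round, line 2
  4: from settle_round, line 7
  5: from bind_quota, line 11
  6: from bind_quota, line 16
  7: from trim_outliers, line 32
  8: from main, line 41
A correct fix: line 5: replace `!=` with `>`.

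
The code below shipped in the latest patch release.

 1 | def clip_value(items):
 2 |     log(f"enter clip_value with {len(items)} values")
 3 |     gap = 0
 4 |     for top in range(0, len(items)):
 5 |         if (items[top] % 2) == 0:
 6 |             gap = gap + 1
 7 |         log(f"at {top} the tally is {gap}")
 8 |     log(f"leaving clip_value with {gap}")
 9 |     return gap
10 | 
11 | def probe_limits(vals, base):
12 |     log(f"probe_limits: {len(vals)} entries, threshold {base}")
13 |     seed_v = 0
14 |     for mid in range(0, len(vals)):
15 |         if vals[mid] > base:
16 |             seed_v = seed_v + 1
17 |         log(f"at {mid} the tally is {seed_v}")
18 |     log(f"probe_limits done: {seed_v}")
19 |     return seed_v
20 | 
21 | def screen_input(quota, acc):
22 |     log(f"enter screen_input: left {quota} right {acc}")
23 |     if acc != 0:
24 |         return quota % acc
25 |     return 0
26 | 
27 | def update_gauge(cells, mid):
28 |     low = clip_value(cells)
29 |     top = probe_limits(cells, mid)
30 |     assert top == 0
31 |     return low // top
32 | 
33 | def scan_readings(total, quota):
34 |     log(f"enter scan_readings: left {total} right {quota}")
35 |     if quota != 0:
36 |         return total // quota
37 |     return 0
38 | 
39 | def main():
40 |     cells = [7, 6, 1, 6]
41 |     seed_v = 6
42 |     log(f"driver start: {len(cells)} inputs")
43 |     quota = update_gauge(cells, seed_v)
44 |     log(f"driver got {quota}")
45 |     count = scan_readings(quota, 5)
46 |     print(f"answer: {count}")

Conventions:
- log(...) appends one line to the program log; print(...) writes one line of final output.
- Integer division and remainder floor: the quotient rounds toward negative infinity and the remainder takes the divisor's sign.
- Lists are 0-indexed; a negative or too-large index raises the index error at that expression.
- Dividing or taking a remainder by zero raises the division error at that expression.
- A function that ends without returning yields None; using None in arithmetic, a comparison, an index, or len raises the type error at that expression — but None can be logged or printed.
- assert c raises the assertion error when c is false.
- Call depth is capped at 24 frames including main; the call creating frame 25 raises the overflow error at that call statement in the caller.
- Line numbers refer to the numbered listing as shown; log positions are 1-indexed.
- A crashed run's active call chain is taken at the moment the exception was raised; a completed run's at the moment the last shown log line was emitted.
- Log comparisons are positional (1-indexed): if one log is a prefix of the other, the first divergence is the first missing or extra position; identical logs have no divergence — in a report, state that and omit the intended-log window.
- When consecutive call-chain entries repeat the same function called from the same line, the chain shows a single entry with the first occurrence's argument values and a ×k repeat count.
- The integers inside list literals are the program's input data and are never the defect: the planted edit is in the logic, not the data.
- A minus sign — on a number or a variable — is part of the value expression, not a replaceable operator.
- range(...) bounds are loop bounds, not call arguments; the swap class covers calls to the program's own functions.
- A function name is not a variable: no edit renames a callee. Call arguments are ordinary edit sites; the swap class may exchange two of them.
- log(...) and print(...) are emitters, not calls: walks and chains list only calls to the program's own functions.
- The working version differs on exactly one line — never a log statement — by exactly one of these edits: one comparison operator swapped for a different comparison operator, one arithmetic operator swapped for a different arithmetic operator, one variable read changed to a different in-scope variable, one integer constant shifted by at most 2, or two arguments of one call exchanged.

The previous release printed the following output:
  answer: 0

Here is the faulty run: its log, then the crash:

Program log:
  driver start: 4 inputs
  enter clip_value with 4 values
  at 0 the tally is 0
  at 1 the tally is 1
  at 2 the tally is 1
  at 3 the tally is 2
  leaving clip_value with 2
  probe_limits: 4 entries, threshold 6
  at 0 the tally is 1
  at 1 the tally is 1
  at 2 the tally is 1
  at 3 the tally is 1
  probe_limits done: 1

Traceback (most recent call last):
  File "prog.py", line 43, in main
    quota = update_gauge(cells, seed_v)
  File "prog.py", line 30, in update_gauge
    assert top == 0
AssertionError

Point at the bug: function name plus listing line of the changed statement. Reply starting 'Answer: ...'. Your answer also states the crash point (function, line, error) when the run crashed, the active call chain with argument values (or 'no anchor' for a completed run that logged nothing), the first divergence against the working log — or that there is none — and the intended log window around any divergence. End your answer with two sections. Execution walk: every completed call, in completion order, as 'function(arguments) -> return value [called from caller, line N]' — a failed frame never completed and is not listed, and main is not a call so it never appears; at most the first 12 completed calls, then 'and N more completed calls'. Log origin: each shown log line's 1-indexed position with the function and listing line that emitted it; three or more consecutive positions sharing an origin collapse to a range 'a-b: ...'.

Answer: the defect is in update_gauge at line 30.
Core observation: Only 13 log lines were emitted before the run died; the intended continuation was 'driver got 2'.
Crash: update_gauge, line 30, AssertionError.
Call chain: main -> update_gauge([7, 6, 1, 6], 6) (called at line 43).
First divergence: position 14; the shown log stops at 13 lines while the working version next logs 'driver got 2'.
Intended log window:
  12: at 3 the tally is 1
  13: probe_limits done: 1
  14: driver got 2
  15: enter scan_readings: left 2 right 5
Execution walk:
  clip_value([7, 6, 1, 6]) -> 2  [called from update_gauge, line 28]
  probe_limits([7, 6, 1, 6], 6) -> 1  [called from update_gauge, line 29]
Log line origins:
  1 — main, line 42
  2 — clip_value, line 2
  3-6 — clip_value, line 7
  7 — clip_value, line 8
  8 — probe_limits, line 12
  9-12 — probe_limits, line 17
  13 — probe_limits, line 18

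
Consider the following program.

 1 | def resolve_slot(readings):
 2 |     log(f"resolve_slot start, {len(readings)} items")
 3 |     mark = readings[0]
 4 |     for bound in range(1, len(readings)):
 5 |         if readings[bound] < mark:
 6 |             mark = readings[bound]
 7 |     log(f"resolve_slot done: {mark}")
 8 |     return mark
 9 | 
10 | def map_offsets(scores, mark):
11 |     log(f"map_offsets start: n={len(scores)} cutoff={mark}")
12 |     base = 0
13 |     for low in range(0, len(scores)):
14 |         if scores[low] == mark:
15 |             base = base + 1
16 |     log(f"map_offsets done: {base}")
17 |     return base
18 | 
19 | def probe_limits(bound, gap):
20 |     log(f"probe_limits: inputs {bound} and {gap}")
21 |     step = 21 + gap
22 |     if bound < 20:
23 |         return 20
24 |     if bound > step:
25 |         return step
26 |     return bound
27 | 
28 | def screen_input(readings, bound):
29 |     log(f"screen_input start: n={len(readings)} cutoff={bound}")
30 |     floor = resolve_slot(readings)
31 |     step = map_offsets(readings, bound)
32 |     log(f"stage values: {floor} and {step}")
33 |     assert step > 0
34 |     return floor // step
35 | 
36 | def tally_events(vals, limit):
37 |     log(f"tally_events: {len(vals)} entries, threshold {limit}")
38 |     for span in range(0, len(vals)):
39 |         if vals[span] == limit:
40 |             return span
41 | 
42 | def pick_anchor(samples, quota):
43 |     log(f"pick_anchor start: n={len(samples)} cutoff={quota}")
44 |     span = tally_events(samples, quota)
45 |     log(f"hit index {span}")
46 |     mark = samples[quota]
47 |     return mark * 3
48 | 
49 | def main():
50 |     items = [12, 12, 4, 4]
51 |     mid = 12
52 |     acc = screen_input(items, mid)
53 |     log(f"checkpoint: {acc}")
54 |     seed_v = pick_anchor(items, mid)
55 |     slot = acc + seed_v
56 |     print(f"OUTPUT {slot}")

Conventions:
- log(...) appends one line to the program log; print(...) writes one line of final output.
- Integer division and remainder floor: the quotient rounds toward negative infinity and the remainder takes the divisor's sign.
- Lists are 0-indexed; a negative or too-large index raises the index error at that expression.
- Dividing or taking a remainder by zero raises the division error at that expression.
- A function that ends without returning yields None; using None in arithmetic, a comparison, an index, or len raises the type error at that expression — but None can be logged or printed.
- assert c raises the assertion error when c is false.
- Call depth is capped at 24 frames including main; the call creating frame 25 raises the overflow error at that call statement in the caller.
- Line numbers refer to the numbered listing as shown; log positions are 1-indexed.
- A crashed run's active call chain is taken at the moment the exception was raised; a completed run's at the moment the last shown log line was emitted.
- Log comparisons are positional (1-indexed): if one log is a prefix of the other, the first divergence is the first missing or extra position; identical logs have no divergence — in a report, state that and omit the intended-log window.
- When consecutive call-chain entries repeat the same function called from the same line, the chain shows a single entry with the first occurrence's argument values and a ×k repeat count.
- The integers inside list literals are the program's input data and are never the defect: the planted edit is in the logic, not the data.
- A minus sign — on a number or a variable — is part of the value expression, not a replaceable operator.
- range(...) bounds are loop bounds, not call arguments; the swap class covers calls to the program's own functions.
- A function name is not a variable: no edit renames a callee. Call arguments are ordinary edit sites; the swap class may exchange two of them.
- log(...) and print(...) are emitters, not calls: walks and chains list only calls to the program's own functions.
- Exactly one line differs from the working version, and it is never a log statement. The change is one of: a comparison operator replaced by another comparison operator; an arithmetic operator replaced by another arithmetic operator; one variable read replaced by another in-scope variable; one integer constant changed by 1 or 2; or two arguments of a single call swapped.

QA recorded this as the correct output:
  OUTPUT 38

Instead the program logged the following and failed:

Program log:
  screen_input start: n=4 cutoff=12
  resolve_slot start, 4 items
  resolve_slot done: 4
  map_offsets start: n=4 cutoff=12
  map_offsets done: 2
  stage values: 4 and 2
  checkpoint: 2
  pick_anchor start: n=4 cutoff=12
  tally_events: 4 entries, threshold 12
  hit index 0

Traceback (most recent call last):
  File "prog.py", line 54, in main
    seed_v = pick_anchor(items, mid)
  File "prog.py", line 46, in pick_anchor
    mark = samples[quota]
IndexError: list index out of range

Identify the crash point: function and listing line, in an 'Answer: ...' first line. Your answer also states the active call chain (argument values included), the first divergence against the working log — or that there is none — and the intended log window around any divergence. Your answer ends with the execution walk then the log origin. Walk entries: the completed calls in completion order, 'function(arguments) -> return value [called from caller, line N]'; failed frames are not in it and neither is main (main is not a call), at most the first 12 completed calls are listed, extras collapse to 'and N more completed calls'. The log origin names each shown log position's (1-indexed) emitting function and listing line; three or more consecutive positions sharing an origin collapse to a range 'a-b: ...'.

Answer: the error was raised in pick_anchor, line 46.
Key observation: No log line differs; the crash is the first visible symptom.
Call chain: main -> pick_anchor([12, 12, 4, 4], 12) (called at line 54).
First divergence: none; the two logs match at every position.
Execution walk:
  resolve_slot([12, 12, 4, 4]) -> 4  [called from screen_input, line 30]
  map_offsets([12, 12, 4, 4], 12) -> 2  [called from screen_input, line 31]
  screen_input([12, 12, 4, 4], 12) -> 2  [called from main, line 52]
  tally_events([12, 12, 4, 4], 12) -> 0  [called from pick_anchor, line 44]
Log origin:
  1: from screen_input, line 29
  2: from resolve_slot, line 2
  3: from resolve_slot, line 7
  4: from map_offsets, line 11
  5: from map_offsets, line 16
  6: from screen_input, line 32
  7: from main, line 53
  8: from pick_anchor, line 43
  9: from tally_events, line 37
  10: from pick_anchor, line 45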